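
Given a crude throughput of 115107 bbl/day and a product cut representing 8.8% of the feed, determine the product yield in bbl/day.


Crude throughput = 115107 bbl/day
Fraction yield = 8.8%
yield = throughput * fraction / 100
yield = 115107 * 8.8 / 100 = 10129.416

10129.416 bbl/day


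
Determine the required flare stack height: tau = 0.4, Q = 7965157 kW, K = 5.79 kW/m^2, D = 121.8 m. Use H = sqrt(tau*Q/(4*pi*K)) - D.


tau*Q/(4*pi*K) = 0.4 * 7965157 / (4 * pi * 5.79) = 43789.1
sqrt(43789.1) = 209.258
H = 209.258 - 121.8 = 87.46

87.46 m


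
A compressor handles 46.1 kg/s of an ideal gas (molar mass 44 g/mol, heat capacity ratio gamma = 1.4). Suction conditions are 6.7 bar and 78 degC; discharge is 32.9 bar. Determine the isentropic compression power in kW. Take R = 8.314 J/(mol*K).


Isentropic work: W = m*(gamma/(gamma-1))*(R*T1/MW)*((P2/P1)^((gamma-1)/gamma) - 1)
T1 = 78 + 273.15 = 351.15 K
Pressure ratio = 32.9 / 6.7 = 4.91045
Exponent = (1.4 - 1)/1.4 = 0.285714
(P2/P1)^exp - 1 = 4.91045^0.285714 - 1 = 0.575662
W = 46.1 * 1.4 / 0.4 * 8.314 * 351.15 / 44 * 0.575662 = 6163

6163 kW


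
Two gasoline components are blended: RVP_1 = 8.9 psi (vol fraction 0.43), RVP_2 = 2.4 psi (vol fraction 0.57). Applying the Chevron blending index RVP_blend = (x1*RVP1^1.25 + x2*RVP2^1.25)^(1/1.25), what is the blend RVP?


Chevron index: RVP_blend = (sum xi*RVPi^1.25)^(1/1.25)
RVP^1.25 terms: 0.43 * 8.9^1.25 + 0.57 * 2.4^1.25 = 8.31277
RVP_blend = 8.31277^(1/1.25) = 5.442

5.442 psi


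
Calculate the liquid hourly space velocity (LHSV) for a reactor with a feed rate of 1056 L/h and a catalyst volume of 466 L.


LHSV = volumetric feed rate / catalyst volume
= 1056 L/h / 466 L
= 2.266 h^-1

2.266 h^-1


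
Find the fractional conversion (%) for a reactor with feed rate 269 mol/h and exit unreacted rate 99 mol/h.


X = (F_in - F_out) / F_in * 100
Moles reacted = 269 - 99 = 170
X = 170 / 269 * 100
= 0.6320 * 100
= 63.20 %

63.20 %


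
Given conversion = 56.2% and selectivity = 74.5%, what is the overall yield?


Overall yield = conversion (%) * selectivity (%) / 100
Conversion = 56.2%, Selectivity = 74.5%
Y = 56.2 * 74.5 / 100
= 41.869 %

41.869 %


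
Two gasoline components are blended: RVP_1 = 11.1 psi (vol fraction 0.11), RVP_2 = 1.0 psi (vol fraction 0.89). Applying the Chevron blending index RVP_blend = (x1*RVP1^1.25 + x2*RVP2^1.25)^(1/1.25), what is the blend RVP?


Chevron index: RVP_blend = (sum xi*RVPi^1.25)^(1/1.25)
RVP^1.25 terms: 0.11 * 11.1^1.25 + 0.89 * 1.0^1.25 = 3.11867
RVP_blend = 3.11867^(1/1.25) = 2.484

2.484 psi


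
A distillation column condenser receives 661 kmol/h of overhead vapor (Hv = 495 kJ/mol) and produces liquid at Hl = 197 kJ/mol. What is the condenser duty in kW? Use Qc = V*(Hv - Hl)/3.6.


Qc = 661 * (495 - 197) / 3.6 = 661 * 298 / 3.6 = 54720

54720 kW


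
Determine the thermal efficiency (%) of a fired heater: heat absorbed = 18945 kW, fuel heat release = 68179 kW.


Furnace efficiency = Q_absorbed / Q_fuel * 100
= 18945 / 68179 * 100 = 27.79

27.79 %


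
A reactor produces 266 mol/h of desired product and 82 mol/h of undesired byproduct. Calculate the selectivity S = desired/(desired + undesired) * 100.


Selectivity = desired / (desired + undesired) * 100
Total products = 266 + 82 = 348 mol/h
S = 266 / 348 * 100
= 0.7644 * 100
= 76.44 %

76.44 %


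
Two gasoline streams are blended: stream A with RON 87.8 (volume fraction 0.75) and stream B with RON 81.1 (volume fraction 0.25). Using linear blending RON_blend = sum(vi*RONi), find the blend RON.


Linear blending: RON_blend = sum(vi * RONi)
Contribution 1: 0.75 * 87.8 = 65.85
Contribution 2: 0.25 * 81.1 = 20.275
RON_blend = 65.85 + 20.275 = 86.125

86.125


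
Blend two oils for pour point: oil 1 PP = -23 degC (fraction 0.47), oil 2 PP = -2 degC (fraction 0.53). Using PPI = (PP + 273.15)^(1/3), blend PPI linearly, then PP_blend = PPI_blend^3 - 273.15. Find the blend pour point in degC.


PPI_1 = (-23 + 273.15)^(1/3) = 6.300865
PPI_2 = (-2 + 273.15)^(1/3) = 6.472467
PPI_blend = 0.47 * 6.300865 + 0.53 * 6.472467 = 6.391814
PP_blend = 6.391814^3 - 273.15 = 261.1394 - 273.15 = -12.01

-12.01 degC


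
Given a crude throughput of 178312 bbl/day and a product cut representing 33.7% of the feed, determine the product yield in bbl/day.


Crude throughput = 178312 bbl/day
Fraction yield = 33.7%
yield = throughput * fraction / 100
yield = 178312 * 33.7 / 100 = 60091.144

60091.144 bbl/day


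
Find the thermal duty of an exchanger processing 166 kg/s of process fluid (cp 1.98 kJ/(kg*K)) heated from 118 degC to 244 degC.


Q = m_dot * cp * delta_T
delta_T = 244 - 118 = 126 K
Q = 166 * 1.98 * 126
= 328.68 * 126
= 41413.68 kW

41413.68 kW


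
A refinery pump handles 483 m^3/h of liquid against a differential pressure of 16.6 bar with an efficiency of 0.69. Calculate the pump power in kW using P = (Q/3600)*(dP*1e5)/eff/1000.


Q = 483 / 3600 = 0.134167 m^3/s
P = 0.134167 * (16.6 * 1e5) / 0.69 / 1000 = 322.8

322.8 kW


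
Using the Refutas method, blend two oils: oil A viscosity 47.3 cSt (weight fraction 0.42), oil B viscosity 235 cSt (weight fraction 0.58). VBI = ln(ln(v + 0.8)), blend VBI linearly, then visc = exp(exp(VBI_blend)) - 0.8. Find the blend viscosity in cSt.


Refutas method: VBN_i = 14.534*ln(ln(visc_i + 0.8)) + 10.975, blended linearly by mass fraction; since VBN is linear in VBI_i = ln(ln(visc_i + 0.8)) and the fractions sum to 1, blend VBI directly: visc = exp(exp(VBI_blend)) - 0.8
VBI_1 = ln(ln(47.3 + 0.8)) = 1.3541
VBI_2 = ln(ln(235 + 0.8)) = 1.698
VBI_blend = 0.42 * 1.3541 + 0.58 * 1.698 = 1.55356
visc_blend = exp(exp(1.55356)) - 0.8 = 112.3

112.3 cSt


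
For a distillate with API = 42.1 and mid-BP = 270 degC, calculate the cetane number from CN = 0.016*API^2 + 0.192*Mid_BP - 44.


CN = 0.016 * 42.1^2 + 0.192 * 270 - 44
CN = 28.35856 + 51.84 - 44 = 36.19856

36.19856


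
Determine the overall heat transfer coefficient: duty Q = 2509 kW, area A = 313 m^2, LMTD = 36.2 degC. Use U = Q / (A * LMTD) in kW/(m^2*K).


From Q = U*A*LMTD, U = Q / (A * LMTD)
U = 2509 / (313 * 36.2) = 2509 / 11330.6 = 0.2214

0.2214 kW/(m^2*K)


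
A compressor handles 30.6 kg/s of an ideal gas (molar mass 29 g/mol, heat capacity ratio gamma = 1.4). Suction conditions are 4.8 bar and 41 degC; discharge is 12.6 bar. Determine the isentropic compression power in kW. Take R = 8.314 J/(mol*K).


Isentropic work: W = m*(gamma/(gamma-1))*(R*T1/MW)*((P2/P1)^((gamma-1)/gamma) - 1)
T1 = 41 + 273.15 = 314.15 K
Pressure ratio = 12.6 / 4.8 = 2.625
Exponent = (1.4 - 1)/1.4 = 0.285714
(P2/P1)^exp - 1 = 2.625^0.285714 - 1 = 0.317501
W = 30.6 * 1.4 / 0.4 * 8.314 * 314.15 / 29 * 0.317501 = 3063

3063 kW


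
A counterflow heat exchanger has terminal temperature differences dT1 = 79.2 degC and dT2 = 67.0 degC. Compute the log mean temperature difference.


LMTD = (dT1 - dT2) / ln(dT1/dT2)
= (79.2 - 67.0) / ln(79.2 / 67.0) = 12.2 / 0.167284 = 72.93

72.93 degC


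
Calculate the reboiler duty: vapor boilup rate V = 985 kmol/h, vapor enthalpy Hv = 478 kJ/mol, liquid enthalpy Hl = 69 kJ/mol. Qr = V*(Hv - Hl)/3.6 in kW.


Qr = 985 * (478 - 69) / 3.6 = 985 * 409 / 3.6 = 111900

111900 kW


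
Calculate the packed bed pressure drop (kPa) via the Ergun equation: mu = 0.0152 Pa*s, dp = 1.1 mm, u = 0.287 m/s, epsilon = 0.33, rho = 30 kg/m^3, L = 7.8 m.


dp = 1.1 mm = 0.0011 m
Viscous term = 150*0.0152*0.287*(1-0.33)^2 / (0.0011^2*0.33^3) = 6755210
Inertial term = 1.75*30*0.287^2*(1-0.33) / (0.0011*0.33^3) = 73293.2
dP/L = 6755210 + 73293.2 = 6828500 Pa/m
dP = 6828500 * 7.8 / 1000 = 53260 kPa

53260 kPa


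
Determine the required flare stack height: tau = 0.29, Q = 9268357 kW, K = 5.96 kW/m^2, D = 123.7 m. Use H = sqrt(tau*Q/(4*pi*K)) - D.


tau*Q/(4*pi*K) = 0.29 * 9268357 / (4 * pi * 5.96) = 35887.6
sqrt(35887.6) = 189.44
H = 189.44 - 123.7 = 65.74

65.74 m


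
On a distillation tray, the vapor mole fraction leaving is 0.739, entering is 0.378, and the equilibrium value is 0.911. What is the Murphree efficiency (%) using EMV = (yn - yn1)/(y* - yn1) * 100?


Murphree vapor efficiency: EMV = (y_n - y_(n-1)) / (y*_n - y_(n-1)) * 100
EMV = (0.739 - 0.378) / (0.911 - 0.378) * 100 = 0.361 / 0.533 * 100 = 67.73

67.73 %


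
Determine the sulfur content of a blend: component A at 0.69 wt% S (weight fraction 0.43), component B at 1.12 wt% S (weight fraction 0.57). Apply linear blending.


Linear sulfur blending: S_blend = x1*S1 + x2*S2
Contribution 1: 0.43 * 0.69 = 0.2967 wt%
Contribution 2: 0.57 * 1.12 = 0.6384 wt%
S_blend = 0.2967 + 0.6384 = 0.9351

0.9351 wt%


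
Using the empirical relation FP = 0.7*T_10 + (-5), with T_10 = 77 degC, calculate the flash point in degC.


FP = 0.7 * 77 + (-5) = 48.9

48.9 degC


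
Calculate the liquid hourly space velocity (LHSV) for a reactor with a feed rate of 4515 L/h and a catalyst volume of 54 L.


LHSV = volumetric feed rate / catalyst volume
= 4515 L/h / 54 L
= 83.61 h^-1

83.61 h^-1


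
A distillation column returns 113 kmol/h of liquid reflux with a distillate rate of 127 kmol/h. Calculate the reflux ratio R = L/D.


Reflux ratio definition: R = L / D (liquid returned / distillate withdrawn)
L = 113 kmol/h, D = 127 kmol/h
R = 113 / 127 = 0.8898

0.8898


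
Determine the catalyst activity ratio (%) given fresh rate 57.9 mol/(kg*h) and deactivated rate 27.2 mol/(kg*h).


Activity (%) = (rate_used / rate_fresh) * 100
rate_used = 27.2, rate_fresh = 57.9
= (27.2 / 57.9) * 100
= 0.4698 * 100 = 46.98

46.98 %


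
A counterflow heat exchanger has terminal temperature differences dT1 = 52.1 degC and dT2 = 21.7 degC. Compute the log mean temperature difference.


LMTD = (dT1 - dT2) / ln(dT1/dT2)
= (52.1 - 21.7) / ln(52.1 / 21.7) = 30.4 / 0.875853 = 34.71

34.71 degC


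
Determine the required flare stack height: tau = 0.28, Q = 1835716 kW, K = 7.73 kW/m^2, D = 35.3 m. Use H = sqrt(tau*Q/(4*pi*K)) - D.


tau*Q/(4*pi*K) = 0.28 * 1835716 / (4 * pi * 7.73) = 5291.44
sqrt(5291.44) = 72.7423
H = 72.7423 - 35.3 = 37.44

37.44 m


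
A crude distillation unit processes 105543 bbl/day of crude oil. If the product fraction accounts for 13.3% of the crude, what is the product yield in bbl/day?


Crude throughput = 105543 bbl/day
Fraction yield = 13.3%
yield = throughput * fraction / 100
yield = 105543 * 13.3 / 100 = 14037.219

14037.219 bbl/day


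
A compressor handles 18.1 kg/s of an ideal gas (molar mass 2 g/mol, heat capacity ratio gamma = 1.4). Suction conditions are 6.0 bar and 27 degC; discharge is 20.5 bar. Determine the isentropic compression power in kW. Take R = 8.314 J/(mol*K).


Isentropic work: W = m*(gamma/(gamma-1))*(R*T1/MW)*((P2/P1)^((gamma-1)/gamma) - 1)
T1 = 27 + 273.15 = 300.15 K
Pressure ratio = 20.5 / 6.0 = 3.41667
Exponent = (1.4 - 1)/1.4 = 0.285714
(P2/P1)^exp - 1 = 3.41667^0.285714 - 1 = 0.420554
W = 18.1 * 1.4 / 0.4 * 8.314 * 300.15 / 2 * 0.420554 = 33240

33240 kW


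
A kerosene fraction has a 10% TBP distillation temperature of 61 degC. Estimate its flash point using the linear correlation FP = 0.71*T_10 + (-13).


FP = 0.71 * 61 + (-13) = 30.31

30.31 degC


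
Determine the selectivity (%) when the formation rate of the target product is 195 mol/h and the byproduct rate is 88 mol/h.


Selectivity = desired / (desired + undesired) * 100
Total products = 195 + 88 = 283 mol/h
S = 195 / 283 * 100
= 0.6890 * 100
= 68.90 %

68.90 %


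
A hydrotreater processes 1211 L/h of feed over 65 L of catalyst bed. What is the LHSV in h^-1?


LHSV = volumetric feed rate / catalyst volume
= 1211 L/h / 65 L
= 18.63 h^-1

18.63 h^-1


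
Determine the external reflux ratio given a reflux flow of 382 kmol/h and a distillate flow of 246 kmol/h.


Reflux ratio definition: R = L / D (liquid returned / distillate withdrawn)
L = 382 kmol/h, D = 246 kmol/h
R = 382 / 246 = 1.553

1.553


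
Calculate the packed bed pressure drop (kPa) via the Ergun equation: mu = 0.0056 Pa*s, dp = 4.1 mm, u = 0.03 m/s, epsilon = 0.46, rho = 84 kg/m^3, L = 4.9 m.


dp = 4.1 mm = 0.0041 m
Viscous term = 150*0.0056*0.03*(1-0.46)^2 / (0.0041^2*0.46^3) = 4491.04
Inertial term = 1.75*84*0.03^2*(1-0.46) / (0.0041*0.46^3) = 179.018
dP/L = 4491.04 + 179.018 = 4670.06 Pa/m
dP = 4670.06 * 4.9 / 1000 = 22.88 kPa

22.88 kPa


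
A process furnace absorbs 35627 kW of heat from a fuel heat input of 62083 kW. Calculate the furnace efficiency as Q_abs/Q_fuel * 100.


Furnace efficiency = Q_absorbed / Q_fuel * 100
= 35627 / 62083 * 100 = 57.39

57.39 %


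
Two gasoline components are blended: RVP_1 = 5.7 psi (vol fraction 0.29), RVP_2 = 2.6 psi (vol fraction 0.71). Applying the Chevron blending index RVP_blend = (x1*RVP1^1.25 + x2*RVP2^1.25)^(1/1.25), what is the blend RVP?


Chevron index: RVP_blend = (sum xi*RVPi^1.25)^(1/1.25)
RVP^1.25 terms: 0.29 * 5.7^1.25 + 0.71 * 2.6^1.25 = 4.89822
RVP_blend = 4.89822^(1/1.25) = 3.565

3.565 psi


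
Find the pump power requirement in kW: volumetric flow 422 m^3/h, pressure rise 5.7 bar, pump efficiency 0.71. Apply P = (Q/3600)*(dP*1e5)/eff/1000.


Q = 422 / 3600 = 0.117222 m^3/s
P = 0.117222 * (5.7 * 1e5) / 0.71 / 1000 = 94.11

94.11 kW


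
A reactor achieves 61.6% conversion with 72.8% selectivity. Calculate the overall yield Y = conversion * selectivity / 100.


Overall yield = conversion (%) * selectivity (%) / 100
Conversion = 61.6%, Selectivity = 72.8%
Y = 61.6 * 72.8 / 100
= 44.8448 %

44.8448 %


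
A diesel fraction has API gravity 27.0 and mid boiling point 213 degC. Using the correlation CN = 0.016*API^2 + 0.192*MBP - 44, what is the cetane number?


CN = 0.016 * 27.0^2 + 0.192 * 213 - 44
CN = 11.664 + 40.896 - 44 = 8.56

8.56


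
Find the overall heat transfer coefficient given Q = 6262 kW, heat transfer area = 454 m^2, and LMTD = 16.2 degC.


From Q = U*A*LMTD, U = Q / (A * LMTD)
U = 6262 / (454 * 16.2) = 6262 / 7354.8 = 0.8514

0.8514 kW/(m^2*K)


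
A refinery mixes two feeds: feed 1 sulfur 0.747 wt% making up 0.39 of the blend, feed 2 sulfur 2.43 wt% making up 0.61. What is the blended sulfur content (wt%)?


Linear sulfur blending: S_blend = x1*S1 + x2*S2
Contribution 1: 0.39 * 0.747 = 0.29133 wt%
Contribution 2: 0.61 * 2.43 = 1.4823 wt%
S_blend = 0.29133 + 1.4823 = 1.77363

1.77363 wt%


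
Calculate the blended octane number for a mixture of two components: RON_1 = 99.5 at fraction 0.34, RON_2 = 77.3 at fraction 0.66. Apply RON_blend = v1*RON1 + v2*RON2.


Linear blending: RON_blend = sum(vi * RONi)
Contribution 1: 0.34 * 99.5 = 33.83
Contribution 2: 0.66 * 77.3 = 51.018
RON_blend = 33.83 + 51.018 = 84.848

84.848


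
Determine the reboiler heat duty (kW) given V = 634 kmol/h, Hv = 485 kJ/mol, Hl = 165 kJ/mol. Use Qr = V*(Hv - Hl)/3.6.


Qr = 634 * (485 - 165) / 3.6 = 634 * 320 / 3.6 = 56360

56360 kW


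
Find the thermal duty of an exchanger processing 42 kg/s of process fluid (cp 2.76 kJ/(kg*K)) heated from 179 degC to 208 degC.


Q = m_dot * cp * delta_T
delta_T = 208 - 179 = 29 K
Q = 42 * 2.76 * 29
= 115.92 * 29
= 3361.68 kW

3361.68 kW


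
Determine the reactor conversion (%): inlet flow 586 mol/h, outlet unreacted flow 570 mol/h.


X = (F_in - F_out) / F_in * 100
Moles reacted = 586 - 570 = 16
X = 16 / 586 * 100
= 0.02730 * 100
= 2.730 %

2.730 %


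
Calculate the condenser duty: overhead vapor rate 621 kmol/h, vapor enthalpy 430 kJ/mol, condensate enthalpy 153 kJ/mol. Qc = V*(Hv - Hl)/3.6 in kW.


Qc = 621 * (430 - 153) / 3.6 = 621 * 277 / 3.6 = 47780

47780 kW


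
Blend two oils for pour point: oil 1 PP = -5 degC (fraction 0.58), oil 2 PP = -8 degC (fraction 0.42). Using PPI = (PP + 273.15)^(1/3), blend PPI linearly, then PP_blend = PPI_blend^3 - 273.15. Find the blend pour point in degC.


PPI_1 = (-5 + 273.15)^(1/3) = 6.448508
PPI_2 = (-8 + 273.15)^(1/3) = 6.42437
PPI_blend = 0.58 * 6.448508 + 0.42 * 6.42437 = 6.43837
PP_blend = 6.43837^3 - 273.15 = 266.8872 - 273.15 = -6.26

-6.26 degC


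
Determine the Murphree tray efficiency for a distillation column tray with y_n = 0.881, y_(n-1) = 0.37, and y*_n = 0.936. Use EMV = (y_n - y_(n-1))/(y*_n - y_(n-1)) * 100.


Murphree vapor efficiency: EMV = (y_n - y_(n-1)) / (y*_n - y_(n-1)) * 100
EMV = (0.881 - 0.37) / (0.936 - 0.37) * 100 = 0.511 / 0.566 * 100 = 90.28

90.28 %


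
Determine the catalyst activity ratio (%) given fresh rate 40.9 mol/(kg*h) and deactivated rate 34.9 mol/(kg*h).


Activity (%) = (rate_used / rate_fresh) * 100
rate_used = 34.9, rate_fresh = 40.9
= (34.9 / 40.9) * 100
= 0.8533 * 100 = 85.33

85.33 %


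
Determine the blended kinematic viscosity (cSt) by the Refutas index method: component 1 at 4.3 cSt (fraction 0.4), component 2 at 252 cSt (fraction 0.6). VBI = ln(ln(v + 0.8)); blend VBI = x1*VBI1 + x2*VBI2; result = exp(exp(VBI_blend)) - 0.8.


Refutas method: VBN_i = 14.534*ln(ln(visc_i + 0.8)) + 10.975, blended linearly by mass fraction; since VBN is linear in VBI_i = ln(ln(visc_i + 0.8)) and the fractions sum to 1, blend VBI directly: visc = exp(exp(VBI_blend)) - 0.8
VBI_1 = ln(ln(4.3 + 0.8)) = 0.488114
VBI_2 = ln(ln(252 + 0.8)) = 1.71066
VBI_blend = 0.4 * 0.488114 + 0.6 * 1.71066 = 1.22164
visc_blend = exp(exp(1.22164)) - 0.8 = 28.95

28.95 cSt


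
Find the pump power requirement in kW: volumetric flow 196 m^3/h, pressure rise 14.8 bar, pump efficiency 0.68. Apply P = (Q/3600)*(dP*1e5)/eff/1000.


Q = 196 / 3600 = 0.0544444 m^3/s
P = 0.0544444 * (14.8 * 1e5) / 0.68 / 1000 = 118.5

118.5 kW


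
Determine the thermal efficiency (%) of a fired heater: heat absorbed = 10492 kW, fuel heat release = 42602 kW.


Furnace efficiency = Q_absorbed / Q_fuel * 100
= 10492 / 42602 * 100 = 24.63

24.63 %


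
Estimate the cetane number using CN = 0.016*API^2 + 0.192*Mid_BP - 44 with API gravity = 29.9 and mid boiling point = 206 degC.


CN = 0.016 * 29.9^2 + 0.192 * 206 - 44
CN = 14.30416 + 39.552 - 44 = 9.85616

9.85616


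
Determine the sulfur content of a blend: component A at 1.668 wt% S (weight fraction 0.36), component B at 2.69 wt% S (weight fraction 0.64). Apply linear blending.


Linear sulfur blending: S_blend = x1*S1 + x2*S2
Contribution 1: 0.36 * 1.668 = 0.60048 wt%
Contribution 2: 0.64 * 2.69 = 1.7216 wt%
S_blend = 0.60048 + 1.7216 = 2.32208

2.32208 wt%


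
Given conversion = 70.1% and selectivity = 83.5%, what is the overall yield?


Overall yield = conversion (%) * selectivity (%) / 100
Conversion = 70.1%, Selectivity = 83.5%
Y = 70.1 * 83.5 / 100
= 58.5335 %

58.5335 %


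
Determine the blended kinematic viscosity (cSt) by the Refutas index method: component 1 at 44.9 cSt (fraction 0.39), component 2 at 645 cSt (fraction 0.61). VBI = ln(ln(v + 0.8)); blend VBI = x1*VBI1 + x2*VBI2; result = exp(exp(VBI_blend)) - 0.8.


Refutas method: VBN_i = 14.534*ln(ln(visc_i + 0.8)) + 10.975, blended linearly by mass fraction; since VBN is linear in VBI_i = ln(ln(visc_i + 0.8)) and the fractions sum to 1, blend VBI directly: visc = exp(exp(VBI_blend)) - 0.8
VBI_1 = ln(ln(44.9 + 0.8)) = 1.3408
VBI_2 = ln(ln(645 + 0.8)) = 1.86725
VBI_blend = 0.39 * 1.3408 + 0.61 * 1.86725 = 1.66193
visc_blend = exp(exp(1.66193)) - 0.8 = 193.5

193.5 cSt


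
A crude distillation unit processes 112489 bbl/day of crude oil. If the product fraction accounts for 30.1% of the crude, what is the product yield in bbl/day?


Crude throughput = 112489 bbl/day
Fraction yield = 30.1%
yield = throughput * fraction / 100
yield = 112489 * 30.1 / 100 = 33859.189

33859.189 bbl/day


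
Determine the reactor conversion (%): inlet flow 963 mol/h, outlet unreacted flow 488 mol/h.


X = (F_in - F_out) / F_in * 100
Moles reacted = 963 - 488 = 475
X = 475 / 963 * 100
= 0.4933 * 100
= 49.33 %

49.33 %


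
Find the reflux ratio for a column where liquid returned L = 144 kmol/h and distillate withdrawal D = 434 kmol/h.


Reflux ratio definition: R = L / D (liquid returned / distillate withdrawn)
L = 144 kmol/h, D = 434 kmol/h
R = 144 / 434 = 0.3318

0.3318


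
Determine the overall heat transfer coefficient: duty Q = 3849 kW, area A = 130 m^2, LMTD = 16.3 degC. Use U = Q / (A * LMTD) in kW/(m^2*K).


From Q = U*A*LMTD, U = Q / (A * LMTD)
U = 3849 / (130 * 16.3) = 3849 / 2119 = 1.816

1.816 kW/(m^2*K)


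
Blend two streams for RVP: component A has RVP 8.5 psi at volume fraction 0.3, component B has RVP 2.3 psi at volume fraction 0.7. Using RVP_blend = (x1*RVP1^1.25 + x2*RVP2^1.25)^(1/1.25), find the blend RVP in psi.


Chevron index: RVP_blend = (sum xi*RVPi^1.25)^(1/1.25)
RVP^1.25 terms: 0.3 * 8.5^1.25 + 0.7 * 2.3^1.25 = 6.33677
RVP_blend = 6.33677^(1/1.25) = 4.380

4.380 psi


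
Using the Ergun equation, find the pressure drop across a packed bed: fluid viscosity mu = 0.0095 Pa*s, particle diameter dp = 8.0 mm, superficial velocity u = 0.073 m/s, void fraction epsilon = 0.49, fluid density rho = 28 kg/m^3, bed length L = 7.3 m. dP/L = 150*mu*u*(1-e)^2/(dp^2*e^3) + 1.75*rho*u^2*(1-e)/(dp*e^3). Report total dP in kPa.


dp = 8.0 mm = 0.008 m
Viscous term = 150*0.0095*0.073*(1-0.49)^2 / (0.008^2*0.49^3) = 3593.44
Inertial term = 1.75*28*0.073^2*(1-0.49) / (0.008*0.49^3) = 141.493
dP/L = 3593.44 + 141.493 = 3734.93 Pa/m
dP = 3734.93 * 7.3 / 1000 = 27.26 kPa

27.26 kPa


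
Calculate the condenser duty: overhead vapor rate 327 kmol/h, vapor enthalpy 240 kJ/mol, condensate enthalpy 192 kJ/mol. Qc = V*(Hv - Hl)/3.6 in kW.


Qc = 327 * (240 - 192) / 3.6 = 327 * 48 / 3.6 = 4360

4360 kW


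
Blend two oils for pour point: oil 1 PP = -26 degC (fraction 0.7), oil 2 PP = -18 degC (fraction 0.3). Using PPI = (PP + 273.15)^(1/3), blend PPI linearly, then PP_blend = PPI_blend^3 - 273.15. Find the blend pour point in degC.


PPI_1 = (-26 + 273.15)^(1/3) = 6.275575
PPI_2 = (-18 + 273.15)^(1/3) = 6.342569
PPI_blend = 0.7 * 6.275575 + 0.3 * 6.342569 = 6.295673
PP_blend = 6.295673^3 - 273.15 = 249.5321 - 273.15 = -23.62

-23.62 degC


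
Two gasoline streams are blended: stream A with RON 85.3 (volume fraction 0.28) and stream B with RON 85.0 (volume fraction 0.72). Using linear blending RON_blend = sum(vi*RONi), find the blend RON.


Linear blending: RON_blend = sum(vi * RONi)
Contribution 1: 0.28 * 85.3 = 23.884
Contribution 2: 0.72 * 85.0 = 61.2
RON_blend = 23.884 + 61.2 = 85.084

85.084


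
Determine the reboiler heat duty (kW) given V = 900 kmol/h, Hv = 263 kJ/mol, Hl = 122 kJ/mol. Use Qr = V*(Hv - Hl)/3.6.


Qr = 900 * (263 - 122) / 3.6 = 900 * 141 / 3.6 = 35250

35250 kW


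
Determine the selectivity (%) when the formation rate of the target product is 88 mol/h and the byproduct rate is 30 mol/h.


Selectivity = desired / (desired + undesired) * 100
Total products = 88 + 30 = 118 mol/h
S = 88 / 118 * 100
= 0.7458 * 100
= 74.58 %

74.58 %


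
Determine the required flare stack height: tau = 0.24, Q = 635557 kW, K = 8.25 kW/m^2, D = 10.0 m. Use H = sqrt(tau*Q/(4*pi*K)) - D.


tau*Q/(4*pi*K) = 0.24 * 635557 / (4 * pi * 8.25) = 1471.3
sqrt(1471.3) = 38.3575
H = 38.3575 - 10.0 = 28.36

28.36 m


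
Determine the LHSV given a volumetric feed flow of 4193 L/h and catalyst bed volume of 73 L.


LHSV = volumetric feed rate / catalyst volume
= 4193 L/h / 73 L
= 57.44 h^-1

57.44 h^-1


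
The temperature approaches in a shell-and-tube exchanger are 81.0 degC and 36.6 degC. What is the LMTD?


LMTD = (dT1 - dT2) / ln(dT1/dT2)
= (81.0 - 36.6) / ln(81.0 / 36.6) = 44.4 / 0.794401 = 55.89

55.89 degC


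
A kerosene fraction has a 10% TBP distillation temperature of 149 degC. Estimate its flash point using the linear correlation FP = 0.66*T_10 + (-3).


FP = 0.66 * 149 + (-3) = 95.34

95.34 degC


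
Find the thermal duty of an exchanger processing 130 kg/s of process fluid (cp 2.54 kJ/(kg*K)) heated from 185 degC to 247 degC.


Q = m_dot * cp * delta_T
delta_T = 247 - 185 = 62 K
Q = 130 * 2.54 * 62
= 330.2 * 62
= 20472.4 kW

20472.4 kW


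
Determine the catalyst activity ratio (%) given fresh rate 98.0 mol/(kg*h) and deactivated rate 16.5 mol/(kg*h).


Activity (%) = (rate_used / rate_fresh) * 100
rate_used = 16.5, rate_fresh = 98.0
= (16.5 / 98.0) * 100
= 0.1684 * 100 = 16.84

16.84 %


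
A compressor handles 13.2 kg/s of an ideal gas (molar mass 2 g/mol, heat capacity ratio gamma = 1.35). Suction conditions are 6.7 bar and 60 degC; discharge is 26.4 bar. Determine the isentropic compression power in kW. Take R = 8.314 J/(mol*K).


Isentropic work: W = m*(gamma/(gamma-1))*(R*T1/MW)*((P2/P1)^((gamma-1)/gamma) - 1)
T1 = 60 + 273.15 = 333.15 K
Pressure ratio = 26.4 / 6.7 = 3.9403
Exponent = (1.35 - 1)/1.35 = 0.259259
(P2/P1)^exp - 1 = 3.9403^0.259259 - 1 = 0.426909
W = 13.2 * 1.35 / 0.35 * 8.314 * 333.15 / 2 * 0.426909 = 30100

30100 kW


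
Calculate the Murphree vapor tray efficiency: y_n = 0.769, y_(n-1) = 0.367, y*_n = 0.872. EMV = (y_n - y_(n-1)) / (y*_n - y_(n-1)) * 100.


Murphree vapor efficiency: EMV = (y_n - y_(n-1)) / (y*_n - y_(n-1)) * 100
EMV = (0.769 - 0.367) / (0.872 - 0.367) * 100 = 0.402 / 0.505 * 100 = 79.60

79.60 %


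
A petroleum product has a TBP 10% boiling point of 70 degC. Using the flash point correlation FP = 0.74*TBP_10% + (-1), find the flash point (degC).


FP = 0.74 * 70 + (-1) = 50.8

50.8 degC


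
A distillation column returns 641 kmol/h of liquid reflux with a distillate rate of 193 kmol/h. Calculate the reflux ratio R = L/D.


Reflux ratio definition: R = L / D (liquid returned / distillate withdrawn)
L = 641 kmol/h, D = 193 kmol/h
R = 641 / 193 = 3.321

3.321


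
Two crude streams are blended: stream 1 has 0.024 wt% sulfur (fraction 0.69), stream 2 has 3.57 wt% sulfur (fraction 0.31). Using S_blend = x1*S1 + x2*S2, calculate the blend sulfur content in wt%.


Linear sulfur blending: S_blend = x1*S1 + x2*S2
Contribution 1: 0.69 * 0.024 = 0.01656 wt%
Contribution 2: 0.31 * 3.57 = 1.1067 wt%
S_blend = 0.01656 + 1.1067 = 1.12326

1.12326 wt%


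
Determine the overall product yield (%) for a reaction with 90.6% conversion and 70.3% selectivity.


Overall yield = conversion (%) * selectivity (%) / 100
Conversion = 90.6%, Selectivity = 70.3%
Y = 90.6 * 70.3 / 100
= 63.6918 %

63.6918 %


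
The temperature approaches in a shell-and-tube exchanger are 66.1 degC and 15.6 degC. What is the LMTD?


LMTD = (dT1 - dT2) / ln(dT1/dT2)
= (66.1 - 15.6) / ln(66.1 / 15.6) = 50.5 / 1.4439 = 34.97

34.97 degC


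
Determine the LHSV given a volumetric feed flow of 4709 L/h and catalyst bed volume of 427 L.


LHSV = volumetric feed rate / catalyst volume
= 4709 L/h / 427 L
= 11.03 h^-1

11.03 h^-1


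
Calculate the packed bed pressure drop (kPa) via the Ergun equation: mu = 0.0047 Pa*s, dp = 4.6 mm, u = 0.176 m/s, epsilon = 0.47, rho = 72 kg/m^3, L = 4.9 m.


dp = 4.6 mm = 0.0046 m
Viscous term = 150*0.0047*0.176*(1-0.47)^2 / (0.0046^2*0.47^3) = 15865.2
Inertial term = 1.75*72*0.176^2*(1-0.47) / (0.0046*0.47^3) = 4331.32
dP/L = 15865.2 + 4331.32 = 20196.5 Pa/m
dP = 20196.5 * 4.9 / 1000 = 98.96 kPa

98.96 kPa


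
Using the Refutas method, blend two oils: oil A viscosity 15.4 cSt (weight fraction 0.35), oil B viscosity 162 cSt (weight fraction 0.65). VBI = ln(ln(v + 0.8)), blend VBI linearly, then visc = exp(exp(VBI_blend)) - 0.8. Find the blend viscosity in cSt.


Refutas method: VBN_i = 14.534*ln(ln(visc_i + 0.8)) + 10.975, blended linearly by mass fraction; since VBN is linear in VBI_i = ln(ln(visc_i + 0.8)) and the fractions sum to 1, blend VBI directly: visc = exp(exp(VBI_blend)) - 0.8
VBI_1 = ln(ln(15.4 + 0.8)) = 1.02425
VBI_2 = ln(ln(162 + 0.8)) = 1.62777
VBI_blend = 0.35 * 1.02425 + 0.65 * 1.62777 = 1.41654
visc_blend = exp(exp(1.41654)) - 0.8 = 60.93

60.93 cSt


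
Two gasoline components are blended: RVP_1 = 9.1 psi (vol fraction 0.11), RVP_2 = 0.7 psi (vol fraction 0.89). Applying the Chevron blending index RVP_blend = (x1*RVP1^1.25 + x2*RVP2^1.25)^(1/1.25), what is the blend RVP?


Chevron index: RVP_blend = (sum xi*RVPi^1.25)^(1/1.25)
RVP^1.25 terms: 0.11 * 9.1^1.25 + 0.89 * 0.7^1.25 = 2.30843
RVP_blend = 2.30843^(1/1.25) = 1.953

1.953 psi


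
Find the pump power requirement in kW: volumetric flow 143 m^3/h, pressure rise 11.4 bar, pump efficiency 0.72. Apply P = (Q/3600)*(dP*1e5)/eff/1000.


Q = 143 / 3600 = 0.0397222 m^3/s
P = 0.0397222 * (11.4 * 1e5) / 0.72 / 1000 = 62.89

62.89 kW


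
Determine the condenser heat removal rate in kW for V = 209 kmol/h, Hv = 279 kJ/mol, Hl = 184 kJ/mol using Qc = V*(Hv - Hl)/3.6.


Qc = 209 * (279 - 184) / 3.6 = 209 * 95 / 3.6 = 5515

5515 kW


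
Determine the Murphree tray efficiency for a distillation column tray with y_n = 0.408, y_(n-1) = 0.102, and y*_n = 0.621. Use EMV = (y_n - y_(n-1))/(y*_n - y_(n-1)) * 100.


Murphree vapor efficiency: EMV = (y_n - y_(n-1)) / (y*_n - y_(n-1)) * 100
EMV = (0.408 - 0.102) / (0.621 - 0.102) * 100 = 0.306 / 0.519 * 100 = 58.96

58.96 %


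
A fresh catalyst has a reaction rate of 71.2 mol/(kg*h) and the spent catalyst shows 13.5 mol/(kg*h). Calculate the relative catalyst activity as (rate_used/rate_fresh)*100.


Activity (%) = (rate_used / rate_fresh) * 100
rate_used = 13.5, rate_fresh = 71.2
= (13.5 / 71.2) * 100
= 0.1896 * 100 = 18.96

18.96 %


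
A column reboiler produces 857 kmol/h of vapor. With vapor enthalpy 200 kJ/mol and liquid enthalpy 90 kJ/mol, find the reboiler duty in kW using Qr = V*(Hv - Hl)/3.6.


Qr = 857 * (200 - 90) / 3.6 = 857 * 110 / 3.6 = 26190

26190 kW


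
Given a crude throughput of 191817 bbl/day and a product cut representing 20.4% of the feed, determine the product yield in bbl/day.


Crude throughput = 191817 bbl/day
Fraction yield = 20.4%
yield = throughput * fraction / 100
yield = 191817 * 20.4 / 100 = 39130.668

39130.668 bbl/day


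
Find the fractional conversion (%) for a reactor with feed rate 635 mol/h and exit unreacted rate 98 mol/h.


X = (F_in - F_out) / F_in * 100
Moles reacted = 635 - 98 = 537
X = 537 / 635 * 100
= 0.8457 * 100
= 84.57 %

84.57 %


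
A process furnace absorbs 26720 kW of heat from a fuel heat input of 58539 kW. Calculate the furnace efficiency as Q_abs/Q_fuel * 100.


Furnace efficiency = Q_absorbed / Q_fuel * 100
= 26720 / 58539 * 100 = 45.64

45.64 %


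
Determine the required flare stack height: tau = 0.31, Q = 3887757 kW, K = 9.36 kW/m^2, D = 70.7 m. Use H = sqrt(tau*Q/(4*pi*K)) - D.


tau*Q/(4*pi*K) = 0.31 * 3887757 / (4 * pi * 9.36) = 10246.5
sqrt(10246.5) = 101.225
H = 101.225 - 70.7 = 30.52

30.52 m


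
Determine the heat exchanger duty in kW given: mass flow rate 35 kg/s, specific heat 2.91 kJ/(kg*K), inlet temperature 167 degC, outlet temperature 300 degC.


Q = m_dot * cp * delta_T
delta_T = 300 - 167 = 133 K
Q = 35 * 2.91 * 133
= 101.85 * 133
= 13546.05 kW

13546.05 kW


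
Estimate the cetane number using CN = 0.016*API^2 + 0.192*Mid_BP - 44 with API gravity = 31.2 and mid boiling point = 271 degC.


CN = 0.016 * 31.2^2 + 0.192 * 271 - 44
CN = 15.57504 + 52.032 - 44 = 23.60704

23.60704


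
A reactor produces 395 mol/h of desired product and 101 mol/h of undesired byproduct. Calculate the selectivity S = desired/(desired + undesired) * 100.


Selectivity = desired / (desired + undesired) * 100
Total products = 395 + 101 = 496 mol/h
S = 395 / 496 * 100
= 0.7964 * 100
= 79.64 %

79.64 %


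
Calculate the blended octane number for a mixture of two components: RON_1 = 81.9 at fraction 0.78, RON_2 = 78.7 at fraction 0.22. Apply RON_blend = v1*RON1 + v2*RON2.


Linear blending: RON_blend = sum(vi * RONi)
Contribution 1: 0.78 * 81.9 = 63.882
Contribution 2: 0.22 * 78.7 = 17.314
RON_blend = 63.882 + 17.314 = 81.196

81.196


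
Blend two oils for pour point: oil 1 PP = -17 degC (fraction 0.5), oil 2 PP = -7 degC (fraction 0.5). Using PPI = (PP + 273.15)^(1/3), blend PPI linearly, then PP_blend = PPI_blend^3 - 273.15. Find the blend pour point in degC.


PPI_1 = (-17 + 273.15)^(1/3) = 6.350844
PPI_2 = (-7 + 273.15)^(1/3) = 6.432436
PPI_blend = 0.5 * 6.350844 + 0.5 * 6.432436 = 6.39164
PP_blend = 6.39164^3 - 273.15 = 261.1181 - 273.15 = -12.03

-12.03 degC


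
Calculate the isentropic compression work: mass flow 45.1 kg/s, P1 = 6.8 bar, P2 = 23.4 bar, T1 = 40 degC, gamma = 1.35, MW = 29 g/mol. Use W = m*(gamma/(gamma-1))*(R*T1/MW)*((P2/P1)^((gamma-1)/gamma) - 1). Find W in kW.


Isentropic work: W = m*(gamma/(gamma-1))*(R*T1/MW)*((P2/P1)^((gamma-1)/gamma) - 1)
T1 = 40 + 273.15 = 313.15 K
Pressure ratio = 23.4 / 6.8 = 3.44118
Exponent = (1.35 - 1)/1.35 = 0.259259
(P2/P1)^exp - 1 = 3.44118^0.259259 - 1 = 0.377673
W = 45.1 * 1.35 / 0.35 * 8.314 * 313.15 / 29 * 0.377673 = 5898

5898 kW


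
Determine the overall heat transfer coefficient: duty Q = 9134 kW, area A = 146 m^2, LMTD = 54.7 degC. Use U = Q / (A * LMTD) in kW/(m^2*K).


From Q = U*A*LMTD, U = Q / (A * LMTD)
U = 9134 / (146 * 54.7) = 9134 / 7986.2 = 1.144

1.144 kW/(m^2*K)


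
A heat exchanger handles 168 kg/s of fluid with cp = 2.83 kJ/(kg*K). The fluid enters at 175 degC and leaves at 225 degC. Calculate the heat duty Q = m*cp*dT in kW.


Q = m_dot * cp * delta_T
delta_T = 225 - 175 = 50 K
Q = 168 * 2.83 * 50
= 475.44 * 50
= 23772 kW

23772 kW


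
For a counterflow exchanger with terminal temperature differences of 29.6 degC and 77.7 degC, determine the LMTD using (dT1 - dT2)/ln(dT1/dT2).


LMTD = (dT1 - dT2) / ln(dT1/dT2)
= (29.6 - 77.7) / ln(29.6 / 77.7) = -48.1 / -0.965081 = 49.84

49.84 degC


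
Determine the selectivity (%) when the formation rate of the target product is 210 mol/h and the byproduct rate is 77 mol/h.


Selectivity = desired / (desired + undesired) * 100
Total products = 210 + 77 = 287 mol/h
S = 210 / 287 * 100
= 0.7317 * 100
= 73.17 %

73.17 %


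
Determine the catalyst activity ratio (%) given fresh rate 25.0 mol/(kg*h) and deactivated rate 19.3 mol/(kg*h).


Activity (%) = (rate_used / rate_fresh) * 100
rate_used = 19.3, rate_fresh = 25.0
= (19.3 / 25.0) * 100
= 0.7720 * 100 = 77.20

77.20 %


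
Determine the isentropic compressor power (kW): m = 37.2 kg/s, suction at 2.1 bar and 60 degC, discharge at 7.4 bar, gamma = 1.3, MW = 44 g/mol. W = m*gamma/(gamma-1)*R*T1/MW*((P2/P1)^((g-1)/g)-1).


Isentropic work: W = m*(gamma/(gamma-1))*(R*T1/MW)*((P2/P1)^((gamma-1)/gamma) - 1)
T1 = 60 + 273.15 = 333.15 K
Pressure ratio = 7.4 / 2.1 = 3.52381
Exponent = (1.3 - 1)/1.3 = 0.230769
(P2/P1)^exp - 1 = 3.52381^0.230769 - 1 = 0.337314
W = 37.2 * 1.3 / 0.3 * 8.314 * 333.15 / 44 * 0.337314 = 3423

3423 kW


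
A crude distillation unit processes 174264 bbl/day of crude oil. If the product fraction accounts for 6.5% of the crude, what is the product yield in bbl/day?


Crude throughput = 174264 bbl/day
Fraction yield = 6.5%
yield = throughput * fraction / 100
yield = 174264 * 6.5 / 100 = 11327.16

11327.16 bbl/day


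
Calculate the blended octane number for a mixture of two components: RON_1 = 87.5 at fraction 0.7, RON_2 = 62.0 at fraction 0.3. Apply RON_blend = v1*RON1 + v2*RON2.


Linear blending: RON_blend = sum(vi * RONi)
Contribution 1: 0.7 * 87.5 = 61.25
Contribution 2: 0.3 * 62.0 = 18.6
RON_blend = 61.25 + 18.6 = 79.85

79.85


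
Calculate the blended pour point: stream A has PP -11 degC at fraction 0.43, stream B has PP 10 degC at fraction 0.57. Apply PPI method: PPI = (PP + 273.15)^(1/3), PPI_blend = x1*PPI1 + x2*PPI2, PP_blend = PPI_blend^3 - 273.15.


PPI_1 = (-11 + 273.15)^(1/3) = 6.400049
PPI_2 = (10 + 273.15)^(1/3) = 6.566574
PPI_blend = 0.43 * 6.400049 + 0.57 * 6.566574 = 6.494968
PP_blend = 6.494968^3 - 273.15 = 273.9877 - 273.15 = 0.84

0.84 degC


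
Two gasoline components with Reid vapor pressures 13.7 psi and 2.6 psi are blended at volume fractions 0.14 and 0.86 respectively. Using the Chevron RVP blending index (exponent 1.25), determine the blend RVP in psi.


Chevron index: RVP_blend = (sum xi*RVPi^1.25)^(1/1.25)
RVP^1.25 terms: 0.14 * 13.7^1.25 + 0.86 * 2.6^1.25 = 6.52935
RVP_blend = 6.52935^(1/1.25) = 4.486

4.486 psi


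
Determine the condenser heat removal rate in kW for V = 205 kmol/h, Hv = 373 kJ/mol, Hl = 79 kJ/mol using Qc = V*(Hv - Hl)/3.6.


Qc = 205 * (373 - 79) / 3.6 = 205 * 294 / 3.6 = 16740

16740 kW


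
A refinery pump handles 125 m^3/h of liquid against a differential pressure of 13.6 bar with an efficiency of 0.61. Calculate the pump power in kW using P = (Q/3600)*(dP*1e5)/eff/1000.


Q = 125 / 3600 = 0.0347222 m^3/s
P = 0.0347222 * (13.6 * 1e5) / 0.61 / 1000 = 77.41

77.41 kW


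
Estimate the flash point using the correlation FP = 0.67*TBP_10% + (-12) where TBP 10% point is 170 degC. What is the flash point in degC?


FP = 0.67 * 170 + (-12) = 101.9

101.9 degC


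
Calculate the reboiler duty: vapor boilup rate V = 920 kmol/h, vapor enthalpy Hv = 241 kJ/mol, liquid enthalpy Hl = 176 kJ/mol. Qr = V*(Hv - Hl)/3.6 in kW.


Qr = 920 * (241 - 176) / 3.6 = 920 * 65 / 3.6 = 16610

16610 kW


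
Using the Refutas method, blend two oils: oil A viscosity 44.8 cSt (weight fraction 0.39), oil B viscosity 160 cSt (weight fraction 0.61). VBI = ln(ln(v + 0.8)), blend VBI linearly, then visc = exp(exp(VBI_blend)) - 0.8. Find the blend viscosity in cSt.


Refutas method: VBN_i = 14.534*ln(ln(visc_i + 0.8)) + 10.975, blended linearly by mass fraction; since VBN is linear in VBI_i = ln(ln(visc_i + 0.8)) and the fractions sum to 1, blend VBI directly: visc = exp(exp(VBI_blend)) - 0.8
VBI_1 = ln(ln(44.8 + 0.8)) = 1.34023
VBI_2 = ln(ln(160 + 0.8)) = 1.62534
VBI_blend = 0.39 * 1.34023 + 0.61 * 1.62534 = 1.51415
visc_blend = exp(exp(1.51415)) - 0.8 = 93.41

93.41 cSt


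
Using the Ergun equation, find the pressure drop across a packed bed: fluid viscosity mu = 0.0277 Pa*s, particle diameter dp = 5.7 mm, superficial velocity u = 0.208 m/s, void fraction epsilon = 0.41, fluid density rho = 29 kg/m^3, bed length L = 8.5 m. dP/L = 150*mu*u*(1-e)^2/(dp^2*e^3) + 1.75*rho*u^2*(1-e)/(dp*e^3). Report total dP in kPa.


dp = 5.7 mm = 0.0057 m
Viscous term = 150*0.0277*0.208*(1-0.41)^2 / (0.0057^2*0.41^3) = 134350
Inertial term = 1.75*29*0.208^2*(1-0.41) / (0.0057*0.41^3) = 3297.53
dP/L = 134350 + 3297.53 = 137648 Pa/m
dP = 137648 * 8.5 / 1000 = 1170 kPa

1170 kPa


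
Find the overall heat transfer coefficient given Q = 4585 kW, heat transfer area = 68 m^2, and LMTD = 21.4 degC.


From Q = U*A*LMTD, U = Q / (A * LMTD)
U = 4585 / (68 * 21.4) = 4585 / 1455.2 = 3.151

3.151 kW/(m^2*K)


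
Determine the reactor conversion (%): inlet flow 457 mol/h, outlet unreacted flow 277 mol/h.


X = (F_in - F_out) / F_in * 100
Moles reacted = 457 - 277 = 180
X = 180 / 457 * 100
= 0.3939 * 100
= 39.39 %

39.39 %


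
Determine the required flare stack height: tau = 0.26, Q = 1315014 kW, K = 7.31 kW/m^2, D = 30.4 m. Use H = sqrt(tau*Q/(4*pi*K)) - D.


tau*Q/(4*pi*K) = 0.26 * 1315014 / (4 * pi * 7.31) = 3722
sqrt(3722) = 61.0082
H = 61.0082 - 30.4 = 30.61

30.61 m


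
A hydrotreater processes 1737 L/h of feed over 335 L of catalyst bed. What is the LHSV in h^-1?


LHSV = volumetric feed rate / catalyst volume
= 1737 L/h / 335 L
= 5.185 h^-1

5.185 h^-1


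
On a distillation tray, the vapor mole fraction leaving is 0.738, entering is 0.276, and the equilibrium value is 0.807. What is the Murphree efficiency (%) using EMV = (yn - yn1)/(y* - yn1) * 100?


Murphree vapor efficiency: EMV = (y_n - y_(n-1)) / (y*_n - y_(n-1)) * 100
EMV = (0.738 - 0.276) / (0.807 - 0.276) * 100 = 0.462 / 0.531 * 100 = 87.01

87.01 %


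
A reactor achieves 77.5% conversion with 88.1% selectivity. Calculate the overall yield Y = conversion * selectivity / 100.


Overall yield = conversion (%) * selectivity (%) / 100
Conversion = 77.5%, Selectivity = 88.1%
Y = 77.5 * 88.1 / 100
= 68.2775 %

68.2775 %


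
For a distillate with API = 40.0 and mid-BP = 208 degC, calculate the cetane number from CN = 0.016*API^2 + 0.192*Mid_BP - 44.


CN = 0.016 * 40.0^2 + 0.192 * 208 - 44
CN = 25.6 + 39.936 - 44 = 21.536

21.536
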